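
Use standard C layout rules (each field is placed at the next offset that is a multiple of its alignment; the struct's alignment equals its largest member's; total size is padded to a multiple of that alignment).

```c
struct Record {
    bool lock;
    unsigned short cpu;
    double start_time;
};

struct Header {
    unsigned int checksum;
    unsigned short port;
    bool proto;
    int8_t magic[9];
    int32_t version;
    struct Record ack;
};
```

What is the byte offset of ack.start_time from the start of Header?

Record: @0: lock [1B, align 1] → 1; +1 pad (align 2); @2: cpu [2B, align 2] → 4; +4 pad (align 8); @8: start_time [8B, align 8] → 16; size 16, align 8
@0: checksum [4B, align 4] → 4
@4: port [2B, align 2] → 6
@6: proto [1B, align 1] → 7
@7: magic [9B, align 1] → 16
@16: version [4B, align 4] → 20
+4 pad (align 8)
@24: ack [16B, align 8] → 40
within Record: start_time at 8
24 + 8 = 32

32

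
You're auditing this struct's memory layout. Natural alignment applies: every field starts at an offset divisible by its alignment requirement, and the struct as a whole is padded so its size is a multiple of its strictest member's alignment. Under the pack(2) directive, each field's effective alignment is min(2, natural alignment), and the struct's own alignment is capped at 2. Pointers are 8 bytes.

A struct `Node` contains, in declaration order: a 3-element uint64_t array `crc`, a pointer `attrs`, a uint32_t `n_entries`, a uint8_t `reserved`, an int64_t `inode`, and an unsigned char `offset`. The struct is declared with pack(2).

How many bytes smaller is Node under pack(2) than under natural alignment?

8

natural layout:
  crc at 0 (size 24, align 8) → ends 24
  attrs at 24 (size 8, align 8) → ends 32
  n_entries at 32 (size 4, align 4) → ends 36
  reserved at 36 (size 1, align 1) → ends 37
  pad 3 to align 8 for inode
  inode at 40 (size 8, align 8) → ends 48
  offset at 48 (size 1, align 1) → ends 49
  tail pad 7 to reach multiple of 8
  total 56 bytes, alignment 8
packed(2) layout:
  crc at 0 (size 24, align 2) → ends 24
  attrs at 24 (size 8, align 2) → ends 32
  n_entries at 32 (size 4, align 2) → ends 36
  reserved at 36 (size 1, align 1) → ends 37
  pad 1 to align 2 for inode
  inode at 38 (size 8, align 2) → ends 46
  offset at 46 (size 1, align 1) → ends 47
  tail pad 1 to reach multiple of 2
  total 48 bytes, alignment 2
56 − 48 = 8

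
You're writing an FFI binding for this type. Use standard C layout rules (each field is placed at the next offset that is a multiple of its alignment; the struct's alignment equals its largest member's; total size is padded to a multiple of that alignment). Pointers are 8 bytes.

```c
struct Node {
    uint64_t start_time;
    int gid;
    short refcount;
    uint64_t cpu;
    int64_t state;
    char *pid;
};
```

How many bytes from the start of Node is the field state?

24

0..8  start_time  (8B, 8-aligned)
8..12  gid  (4B, 4-aligned)
12..14  refcount  (2B, 2-aligned)
14..16  -- padding (2B)
16..24  cpu  (8B, 8-aligned)
24..32  state  (8B, 8-aligned)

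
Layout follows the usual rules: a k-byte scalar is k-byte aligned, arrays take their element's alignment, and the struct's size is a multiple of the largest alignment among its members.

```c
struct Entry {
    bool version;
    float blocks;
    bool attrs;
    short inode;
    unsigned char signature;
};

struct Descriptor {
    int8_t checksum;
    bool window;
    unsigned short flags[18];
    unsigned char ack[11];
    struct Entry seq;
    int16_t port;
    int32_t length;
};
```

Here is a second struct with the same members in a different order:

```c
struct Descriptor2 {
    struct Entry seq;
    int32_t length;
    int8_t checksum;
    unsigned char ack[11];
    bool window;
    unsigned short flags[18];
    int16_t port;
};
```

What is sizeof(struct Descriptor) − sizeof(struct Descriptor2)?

4

Entry: version at 0 (size 1, align 1) → ends 1; pad 3 to align 4 for blocks; blocks at 4 (size 4, align 4) → ends 8; attrs at 8 (size 1, align 1) → ends 9; pad 1 to align 2 for inode; inode at 10 (size 2, align 2) → ends 12; signature at 12 (size 1, align 1) → ends 13; tail pad 3 to reach multiple of 4; total 16 bytes, alignment 4
checksum at 0 (size 1, align 1) → ends 1
window at 1 (size 1, align 1) → ends 2
flags at 2 (size 36, align 2) → ends 38
ack at 38 (size 11, align 1) → ends 49
pad 3 to align 4 for seq
seq at 52 (size 16, align 4) → ends 68
port at 68 (size 2, align 2) → ends 70
pad 2 to align 4 for length
length at 72 (size 4, align 4) → ends 76
total 76 bytes, alignment 4
— Descriptor2 —
seq at 0 (size 16, align 4) → ends 16
length at 16 (size 4, align 4) → ends 20
checksum at 20 (size 1, align 1) → ends 21
ack at 21 (size 11, align 1) → ends 32
window at 32 (size 1, align 1) → ends 33
pad 1 to align 2 for flags
flags at 34 (size 36, align 2) → ends 70
port at 70 (size 2, align 2) → ends 72
total 72 bytes, alignment 4
76 − 72 = 4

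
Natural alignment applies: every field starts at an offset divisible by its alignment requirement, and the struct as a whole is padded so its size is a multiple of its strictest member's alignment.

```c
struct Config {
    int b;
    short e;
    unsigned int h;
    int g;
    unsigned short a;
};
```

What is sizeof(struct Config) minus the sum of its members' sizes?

b at 0 (size 4, align 4) → ends 4
e at 4 (size 2, align 2) → ends 6
pad 2 to align 4 for h
h at 8 (size 4, align 4) → ends 12
g at 12 (size 4, align 4) → ends 16
a at 16 (size 2, align 2) → ends 18
tail pad 2 to reach multiple of 4
total 20 bytes, alignment 4
data bytes 16, size 20 → padding 4

4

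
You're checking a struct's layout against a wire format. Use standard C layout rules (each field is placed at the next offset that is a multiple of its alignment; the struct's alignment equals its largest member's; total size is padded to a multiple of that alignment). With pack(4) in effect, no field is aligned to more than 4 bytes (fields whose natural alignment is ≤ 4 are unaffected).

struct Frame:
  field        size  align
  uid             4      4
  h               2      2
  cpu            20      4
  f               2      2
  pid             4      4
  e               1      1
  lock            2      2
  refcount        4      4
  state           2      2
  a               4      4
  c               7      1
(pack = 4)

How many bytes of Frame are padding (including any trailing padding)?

@0: uid [4B, align 4] → 4
@4: h [2B, align 2] → 6
+2 pad (align 4)
@8: cpu [20B, align 4] → 28
@28: f [2B, align 2] → 30
+2 pad (align 4)
@32: pid [4B, align 4] → 36
@36: e [1B, align 1] → 37
+1 pad (align 2)
@38: lock [2B, align 2] → 40
@40: refcount [4B, align 4] → 44
@44: state [2B, align 2] → 46
+2 pad (align 4)
@48: a [4B, align 4] → 52
@52: c [7B, align 1] → 59
+1 tail pad (align 4)
size 60, align 4
data bytes 52, size 60 → padding 8

8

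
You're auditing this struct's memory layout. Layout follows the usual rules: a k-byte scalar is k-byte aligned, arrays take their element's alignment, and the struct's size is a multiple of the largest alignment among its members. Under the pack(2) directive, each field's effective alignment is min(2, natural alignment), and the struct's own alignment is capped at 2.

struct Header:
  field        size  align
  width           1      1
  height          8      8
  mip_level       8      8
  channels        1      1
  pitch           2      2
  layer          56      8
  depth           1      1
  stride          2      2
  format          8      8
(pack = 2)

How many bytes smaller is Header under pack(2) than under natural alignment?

natural layout:
  @0: width [1B, align 1] → 1
  +7 pad (align 8)
  @8: height [8B, align 8] → 16
  @16: mip_level [8B, align 8] → 24
  @24: channels [1B, align 1] → 25
  +1 pad (align 2)
  @26: pitch [2B, align 2] → 28
  +4 pad (align 8)
  @32: layer [56B, align 8] → 88
  @88: depth [1B, align 1] → 89
  +1 pad (align 2)
  @90: stride [2B, align 2] → 92
  +4 pad (align 8)
  @96: format [8B, align 8] → 104
  size 104, align 8
packed(2) layout:
  @0: width [1B, align 1] → 1
  +1 pad (align 2)
  @2: height [8B, align 2] → 10
  @10: mip_level [8B, align 2] → 18
  @18: channels [1B, align 1] → 19
  +1 pad (align 2)
  @20: pitch [2B, align 2] → 22
  @22: layer [56B, align 2] → 78
  @78: depth [1B, align 1] → 79
  +1 pad (align 2)
  @80: stride [2B, align 2] → 82
  @82: format [8B, align 2] → 90
  size 90, align 2
104 − 90 = 14

14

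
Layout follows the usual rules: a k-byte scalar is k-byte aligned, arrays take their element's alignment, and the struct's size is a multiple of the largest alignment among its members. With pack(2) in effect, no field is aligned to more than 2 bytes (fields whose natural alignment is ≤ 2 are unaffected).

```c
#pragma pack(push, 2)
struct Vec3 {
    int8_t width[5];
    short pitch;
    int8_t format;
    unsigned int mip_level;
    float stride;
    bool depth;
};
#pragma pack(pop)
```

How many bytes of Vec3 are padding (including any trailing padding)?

width at 0 (size 5, align 1) → ends 5
pad 1 to align 2 for pitch
pitch at 6 (size 2, align 2) → ends 8
format at 8 (size 1, align 1) → ends 9
pad 1 to align 2 for mip_level
mip_level at 10 (size 4, align 2) → ends 14
stride at 14 (size 4, align 2) → ends 18
depth at 18 (size 1, align 1) → ends 19
tail pad 1 to reach multiple of 2
total 20 bytes, alignment 2
data bytes 17, size 20 → padding 3

3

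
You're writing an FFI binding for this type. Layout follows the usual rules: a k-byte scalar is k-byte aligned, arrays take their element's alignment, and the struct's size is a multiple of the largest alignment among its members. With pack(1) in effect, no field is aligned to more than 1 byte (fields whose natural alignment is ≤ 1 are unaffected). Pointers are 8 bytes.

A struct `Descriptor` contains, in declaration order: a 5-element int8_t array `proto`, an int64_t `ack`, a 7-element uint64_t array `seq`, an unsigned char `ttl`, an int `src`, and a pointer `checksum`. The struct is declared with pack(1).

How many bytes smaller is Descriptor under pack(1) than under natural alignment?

natural layout:
  0..5  proto  (5B, 1-aligned)
  5..8  -- padding (3B)
  8..16  ack  (8B, 8-aligned)
  16..72  seq  (56B, 8-aligned)
  72..73  ttl  (1B, 1-aligned)
  73..76  -- padding (3B)
  76..80  src  (4B, 4-aligned)
  80..88  checksum  (8B, 8-aligned)
  sizeof = 88, alignof = 8
packed(1) layout:
  0..5  proto  (5B, 1-aligned)
  5..13  ack  (8B, 1-aligned)
  13..69  seq  (56B, 1-aligned)
  69..70  ttl  (1B, 1-aligned)
  70..74  src  (4B, 1-aligned)
  74..82  checksum  (8B, 1-aligned)
  sizeof = 82, alignof = 1
88 − 82 = 6

6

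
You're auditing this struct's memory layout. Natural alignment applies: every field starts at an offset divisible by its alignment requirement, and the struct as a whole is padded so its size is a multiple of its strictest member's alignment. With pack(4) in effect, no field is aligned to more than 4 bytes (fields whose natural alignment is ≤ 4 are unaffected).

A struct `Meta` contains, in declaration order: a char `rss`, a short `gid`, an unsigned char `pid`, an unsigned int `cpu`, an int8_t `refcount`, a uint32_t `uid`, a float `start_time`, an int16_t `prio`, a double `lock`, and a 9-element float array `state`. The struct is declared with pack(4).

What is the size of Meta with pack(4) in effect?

72

@0: rss [1B, align 1] → 1
+1 pad (align 2)
@2: gid [2B, align 2] → 4
@4: pid [1B, align 1] → 5
+3 pad (align 4)
@8: cpu [4B, align 4] → 12
@12: refcount [1B, align 1] → 13
+3 pad (align 4)
@16: uid [4B, align 4] → 20
@20: start_time [4B, align 4] → 24
@24: prio [2B, align 2] → 26
+2 pad (align 4)
@28: lock [8B, align 4] → 36
@36: state [36B, align 4] → 72
size 72, align 4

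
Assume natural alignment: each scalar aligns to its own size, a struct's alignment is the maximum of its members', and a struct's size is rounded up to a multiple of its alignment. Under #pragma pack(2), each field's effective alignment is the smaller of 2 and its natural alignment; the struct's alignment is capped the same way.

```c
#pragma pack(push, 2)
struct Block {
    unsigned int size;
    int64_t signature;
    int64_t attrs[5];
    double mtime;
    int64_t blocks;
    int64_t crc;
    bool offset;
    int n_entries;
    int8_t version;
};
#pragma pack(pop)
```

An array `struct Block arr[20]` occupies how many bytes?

1680

size at 0 (size 4, align 2) → ends 4
signature at 4 (size 8, align 2) → ends 12
attrs at 12 (size 40, align 2) → ends 52
mtime at 52 (size 8, align 2) → ends 60
blocks at 60 (size 8, align 2) → ends 68
crc at 68 (size 8, align 2) → ends 76
offset at 76 (size 1, align 1) → ends 77
pad 1 to align 2 for n_entries
n_entries at 78 (size 4, align 2) → ends 82
version at 82 (size 1, align 1) → ends 83
tail pad 1 to reach multiple of 2
total 84 bytes, alignment 2
array of 20: 20 × 84 = 1680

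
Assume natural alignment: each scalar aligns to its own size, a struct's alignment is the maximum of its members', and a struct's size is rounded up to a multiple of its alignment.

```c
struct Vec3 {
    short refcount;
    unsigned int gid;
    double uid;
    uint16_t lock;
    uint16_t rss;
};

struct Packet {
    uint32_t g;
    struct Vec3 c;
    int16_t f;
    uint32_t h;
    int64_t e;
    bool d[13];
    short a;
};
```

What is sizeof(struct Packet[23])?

1472

Vec3: @0: refcount [2B, align 2] → 2; +2 pad (align 4); @4: gid [4B, align 4] → 8; @8: uid [8B, align 8] → 16; @16: lock [2B, align 2] → 18; @18: rss [2B, align 2] → 20; +4 tail pad (align 8); size 24, align 8
@0: g [4B, align 4] → 4
+4 pad (align 8)
@8: c [24B, align 8] → 32
@32: f [2B, align 2] → 34
+2 pad (align 4)
@36: h [4B, align 4] → 40
@40: e [8B, align 8] → 48
@48: d [13B, align 1] → 61
+1 pad (align 2)
@62: a [2B, align 2] → 64
size 64, align 8
array of 23: 23 × 64 = 1472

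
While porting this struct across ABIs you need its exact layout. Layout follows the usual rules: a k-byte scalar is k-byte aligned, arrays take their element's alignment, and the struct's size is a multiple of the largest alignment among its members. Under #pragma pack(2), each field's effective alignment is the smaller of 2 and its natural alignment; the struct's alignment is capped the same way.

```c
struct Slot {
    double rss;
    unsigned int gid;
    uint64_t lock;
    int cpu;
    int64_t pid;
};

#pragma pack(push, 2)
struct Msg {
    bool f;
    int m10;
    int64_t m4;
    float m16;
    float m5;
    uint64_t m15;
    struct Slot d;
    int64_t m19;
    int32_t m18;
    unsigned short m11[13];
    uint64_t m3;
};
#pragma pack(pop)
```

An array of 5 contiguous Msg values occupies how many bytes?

580

Slot: @0: rss [8B, align 8] → 8; @8: gid [4B, align 4] → 12; +4 pad (align 8); @16: lock [8B, align 8] → 24; @24: cpu [4B, align 4] → 28; +4 pad (align 8); @32: pid [8B, align 8] → 40; size 40, align 8
@0: f [1B, align 1] → 1
+1 pad (align 2)
@2: m10 [4B, align 2] → 6
@6: m4 [8B, align 2] → 14
@14: m16 [4B, align 2] → 18
@18: m5 [4B, align 2] → 22
@22: m15 [8B, align 2] → 30
@30: d [40B, align 2] → 70
@70: m19 [8B, align 2] → 78
@78: m18 [4B, align 2] → 82
@82: m11 [26B, align 2] → 108
@108: m3 [8B, align 2] → 116
size 116, align 2
array of 5: 5 × 116 = 580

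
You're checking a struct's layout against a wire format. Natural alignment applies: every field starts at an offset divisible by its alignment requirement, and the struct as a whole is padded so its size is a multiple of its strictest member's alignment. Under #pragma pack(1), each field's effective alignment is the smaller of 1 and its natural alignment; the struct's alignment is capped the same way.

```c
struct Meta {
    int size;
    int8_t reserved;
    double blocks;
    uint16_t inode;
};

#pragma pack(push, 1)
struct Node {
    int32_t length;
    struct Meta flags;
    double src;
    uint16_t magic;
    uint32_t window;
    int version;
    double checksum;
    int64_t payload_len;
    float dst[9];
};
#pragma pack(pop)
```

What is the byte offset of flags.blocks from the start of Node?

12

Meta: 0..4  size  (4B, 4-aligned); 4..5  reserved  (1B, 1-aligned); 5..8  -- padding (3B); 8..16  blocks  (8B, 8-aligned); 16..18  inode  (2B, 2-aligned); 18..24  -- tail padding (6B); sizeof = 24, alignof = 8
0..4  length  (4B, 1-aligned)
4..28  flags  (24B, 1-aligned)
within Meta: blocks at 8
4 + 8 = 12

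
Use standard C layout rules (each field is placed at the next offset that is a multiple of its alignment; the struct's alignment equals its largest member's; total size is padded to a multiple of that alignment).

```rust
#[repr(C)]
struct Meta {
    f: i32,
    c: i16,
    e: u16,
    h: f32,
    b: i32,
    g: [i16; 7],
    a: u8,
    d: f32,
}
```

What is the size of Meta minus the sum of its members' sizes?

@0: f [4B, align 4] → 4
@4: c [2B, align 2] → 6
@6: e [2B, align 2] → 8
@8: h [4B, align 4] → 12
@12: b [4B, align 4] → 16
@16: g [14B, align 2] → 30
@30: a [1B, align 1] → 31
+1 pad (align 4)
@32: d [4B, align 4] → 36
size 36, align 4
data bytes 35, size 36 → padding 1

1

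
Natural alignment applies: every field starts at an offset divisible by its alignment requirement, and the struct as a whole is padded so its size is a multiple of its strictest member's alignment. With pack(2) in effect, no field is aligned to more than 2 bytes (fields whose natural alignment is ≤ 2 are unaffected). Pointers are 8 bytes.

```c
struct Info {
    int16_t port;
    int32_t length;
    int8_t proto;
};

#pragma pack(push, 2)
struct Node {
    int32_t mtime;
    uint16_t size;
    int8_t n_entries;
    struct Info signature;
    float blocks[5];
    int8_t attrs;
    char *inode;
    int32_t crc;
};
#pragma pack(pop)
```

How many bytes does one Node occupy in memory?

Info: port at 0 (size 2, align 2) → ends 2; pad 2 to align 4 for length; length at 4 (size 4, align 4) → ends 8; proto at 8 (size 1, align 1) → ends 9; tail pad 3 to reach multiple of 4; total 12 bytes, alignment 4
mtime at 0 (size 4, align 2) → ends 4
size at 4 (size 2, align 2) → ends 6
n_entries at 6 (size 1, align 1) → ends 7
pad 1 to align 2 for signature
signature at 8 (size 12, align 2) → ends 20
blocks at 20 (size 20, align 2) → ends 40
attrs at 40 (size 1, align 1) → ends 41
pad 1 to align 2 for inode
inode at 42 (size 8, align 2) → ends 50
crc at 50 (size 4, align 2) → ends 54
total 54 bytes, alignment 2

54 bytes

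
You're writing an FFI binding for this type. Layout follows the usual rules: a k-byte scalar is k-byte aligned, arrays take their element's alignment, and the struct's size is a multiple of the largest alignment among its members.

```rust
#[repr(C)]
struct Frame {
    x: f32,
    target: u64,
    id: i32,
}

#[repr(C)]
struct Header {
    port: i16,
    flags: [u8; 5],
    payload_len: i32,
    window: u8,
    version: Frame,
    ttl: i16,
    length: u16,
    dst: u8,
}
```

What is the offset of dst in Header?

44

Frame: @0: x [4B, align 4] → 4; +4 pad (align 8); @8: target [8B, align 8] → 16; @16: id [4B, align 4] → 20; +4 tail pad (align 8); size 24, align 8
@0: port [2B, align 2] → 2
@2: flags [5B, align 1] → 7
+1 pad (align 4)
@8: payload_len [4B, align 4] → 12
@12: window [1B, align 1] → 13
+3 pad (align 8)
@16: version [24B, align 8] → 40
@40: ttl [2B, align 2] → 42
@42: length [2B, align 2] → 44
@44: dst [1B, align 1] → 45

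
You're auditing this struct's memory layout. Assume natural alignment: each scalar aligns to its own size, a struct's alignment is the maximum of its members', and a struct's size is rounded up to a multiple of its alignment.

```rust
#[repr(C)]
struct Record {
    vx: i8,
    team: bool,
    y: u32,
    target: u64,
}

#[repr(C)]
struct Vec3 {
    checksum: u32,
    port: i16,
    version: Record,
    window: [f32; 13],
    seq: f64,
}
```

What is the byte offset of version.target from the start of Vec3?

16

Record: vx at 0 (size 1, align 1) → ends 1; team at 1 (size 1, align 1) → ends 2; pad 2 to align 4 for y; y at 4 (size 4, align 4) → ends 8; target at 8 (size 8, align 8) → ends 16; total 16 bytes, alignment 8
checksum at 0 (size 4, align 4) → ends 4
port at 4 (size 2, align 2) → ends 6
pad 2 to align 8 for version
version at 8 (size 16, align 8) → ends 24
within Record: target at 8
8 + 8 = 16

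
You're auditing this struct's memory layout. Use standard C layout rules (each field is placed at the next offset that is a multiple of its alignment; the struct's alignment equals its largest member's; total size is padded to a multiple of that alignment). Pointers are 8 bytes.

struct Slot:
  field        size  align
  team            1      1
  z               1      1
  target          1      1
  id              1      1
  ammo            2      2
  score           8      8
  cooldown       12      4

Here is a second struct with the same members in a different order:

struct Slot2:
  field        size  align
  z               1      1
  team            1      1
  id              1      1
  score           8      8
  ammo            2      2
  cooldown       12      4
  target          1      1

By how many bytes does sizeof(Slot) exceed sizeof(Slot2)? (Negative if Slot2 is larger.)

-8

team at 0 (size 1, align 1) → ends 1
z at 1 (size 1, align 1) → ends 2
target at 2 (size 1, align 1) → ends 3
id at 3 (size 1, align 1) → ends 4
ammo at 4 (size 2, align 2) → ends 6
pad 2 to align 8 for score
score at 8 (size 8, align 8) → ends 16
cooldown at 16 (size 12, align 4) → ends 28
tail pad 4 to reach multiple of 8
total 32 bytes, alignment 8
— Slot2 —
z at 0 (size 1, align 1) → ends 1
team at 1 (size 1, align 1) → ends 2
id at 2 (size 1, align 1) → ends 3
pad 5 to align 8 for score
score at 8 (size 8, align 8) → ends 16
ammo at 16 (size 2, align 2) → ends 18
pad 2 to align 4 for cooldown
cooldown at 20 (size 12, align 4) → ends 32
target at 32 (size 1, align 1) → ends 33
tail pad 7 to reach multiple of 8
total 40 bytes, alignment 8
32 − 40 = -8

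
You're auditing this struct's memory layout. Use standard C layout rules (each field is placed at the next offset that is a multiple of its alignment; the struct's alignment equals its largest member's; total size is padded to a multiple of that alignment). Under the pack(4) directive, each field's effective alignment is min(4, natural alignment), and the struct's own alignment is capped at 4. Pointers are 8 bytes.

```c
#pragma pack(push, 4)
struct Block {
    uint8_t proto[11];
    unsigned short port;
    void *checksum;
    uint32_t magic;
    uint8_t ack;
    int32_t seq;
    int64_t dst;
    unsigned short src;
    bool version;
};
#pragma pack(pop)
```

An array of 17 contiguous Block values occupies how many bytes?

816

proto at 0 (size 11, align 1) → ends 11
pad 1 to align 2 for port
port at 12 (size 2, align 2) → ends 14
pad 2 to align 4 for checksum
checksum at 16 (size 8, align 4) → ends 24
magic at 24 (size 4, align 4) → ends 28
ack at 28 (size 1, align 1) → ends 29
pad 3 to align 4 for seq
seq at 32 (size 4, align 4) → ends 36
dst at 36 (size 8, align 4) → ends 44
src at 44 (size 2, align 2) → ends 46
version at 46 (size 1, align 1) → ends 47
tail pad 1 to reach multiple of 4
total 48 bytes, alignment 4
array of 17: 17 × 48 = 816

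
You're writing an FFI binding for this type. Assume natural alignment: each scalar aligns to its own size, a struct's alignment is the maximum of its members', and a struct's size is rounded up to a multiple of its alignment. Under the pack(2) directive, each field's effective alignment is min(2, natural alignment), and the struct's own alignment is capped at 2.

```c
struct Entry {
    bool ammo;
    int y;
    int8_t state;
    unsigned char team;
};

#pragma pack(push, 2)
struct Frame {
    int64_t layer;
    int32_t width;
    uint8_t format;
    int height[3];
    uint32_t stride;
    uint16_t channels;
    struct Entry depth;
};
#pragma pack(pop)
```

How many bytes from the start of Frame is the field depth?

Entry: @0: ammo [1B, align 1] → 1; +3 pad (align 4); @4: y [4B, align 4] → 8; @8: state [1B, align 1] → 9; @9: team [1B, align 1] → 10; +2 tail pad (align 4); size 12, align 4
@0: layer [8B, align 2] → 8
@8: width [4B, align 2] → 12
@12: format [1B, align 1] → 13
+1 pad (align 2)
@14: height [12B, align 2] → 26
@26: stride [4B, align 2] → 30
@30: channels [2B, align 2] → 32
@32: depth [12B, align 2] → 44

32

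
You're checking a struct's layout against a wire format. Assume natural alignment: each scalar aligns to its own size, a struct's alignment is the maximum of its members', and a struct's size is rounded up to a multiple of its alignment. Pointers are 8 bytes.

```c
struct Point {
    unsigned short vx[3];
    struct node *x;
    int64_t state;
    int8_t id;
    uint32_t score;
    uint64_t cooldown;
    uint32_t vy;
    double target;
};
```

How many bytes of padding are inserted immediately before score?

vx at 0 (size 6, align 2) → ends 6
pad 2 to align 8 for x
x at 8 (size 8, align 8) → ends 16
state at 16 (size 8, align 8) → ends 24
id at 24 (size 1, align 1) → ends 25
pad 3 to align 4 for score
score at 28 (size 4, align 4) → ends 32

3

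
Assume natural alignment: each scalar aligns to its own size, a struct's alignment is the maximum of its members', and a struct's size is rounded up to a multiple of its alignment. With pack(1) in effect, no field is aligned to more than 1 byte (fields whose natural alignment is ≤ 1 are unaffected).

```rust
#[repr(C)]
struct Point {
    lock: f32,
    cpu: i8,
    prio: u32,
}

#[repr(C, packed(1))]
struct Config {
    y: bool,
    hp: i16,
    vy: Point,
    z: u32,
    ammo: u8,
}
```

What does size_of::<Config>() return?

Point: 0..4  lock  (4B, 4-aligned); 4..5  cpu  (1B, 1-aligned); 5..8  -- padding (3B); 8..12  prio  (4B, 4-aligned); sizeof = 12, alignof = 4
0..1  y  (1B, 1-aligned)
1..3  hp  (2B, 1-aligned)
3..15  vy  (12B, 1-aligned)
15..19  z  (4B, 1-aligned)
19..20  ammo  (1B, 1-aligned)
sizeof = 20, alignof = 1

20 bytes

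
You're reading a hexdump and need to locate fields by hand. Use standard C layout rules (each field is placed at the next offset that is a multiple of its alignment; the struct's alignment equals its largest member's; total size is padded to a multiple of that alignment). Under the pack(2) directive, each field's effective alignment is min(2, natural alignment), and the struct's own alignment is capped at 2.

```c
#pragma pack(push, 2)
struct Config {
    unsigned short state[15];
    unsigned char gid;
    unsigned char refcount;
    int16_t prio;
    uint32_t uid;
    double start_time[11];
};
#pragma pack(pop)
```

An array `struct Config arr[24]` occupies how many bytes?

@0: state [30B, align 2] → 30
@30: gid [1B, align 1] → 31
@31: refcount [1B, align 1] → 32
@32: prio [2B, align 2] → 34
@34: uid [4B, align 2] → 38
@38: start_time [88B, align 2] → 126
size 126, align 2
array of 24: 24 × 126 = 3024

3024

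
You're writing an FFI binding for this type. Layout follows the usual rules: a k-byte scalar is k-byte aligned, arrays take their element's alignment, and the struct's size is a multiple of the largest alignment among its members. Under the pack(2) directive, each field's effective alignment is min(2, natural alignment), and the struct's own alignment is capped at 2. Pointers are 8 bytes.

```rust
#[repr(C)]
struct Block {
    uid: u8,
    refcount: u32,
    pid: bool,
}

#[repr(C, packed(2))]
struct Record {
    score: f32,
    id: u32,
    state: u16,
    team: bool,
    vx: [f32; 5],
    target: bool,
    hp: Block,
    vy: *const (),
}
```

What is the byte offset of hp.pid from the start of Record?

Block: uid at 0 (size 1, align 1) → ends 1; pad 3 to align 4 for refcount; refcount at 4 (size 4, align 4) → ends 8; pid at 8 (size 1, align 1) → ends 9; tail pad 3 to reach multiple of 4; total 12 bytes, alignment 4
score at 0 (size 4, align 2) → ends 4
id at 4 (size 4, align 2) → ends 8
state at 8 (size 2, align 2) → ends 10
team at 10 (size 1, align 1) → ends 11
pad 1 to align 2 for vx
vx at 12 (size 20, align 2) → ends 32
target at 32 (size 1, align 1) → ends 33
pad 1 to align 2 for hp
hp at 34 (size 12, align 2) → ends 46
within Block: pid at 8
34 + 8 = 42

42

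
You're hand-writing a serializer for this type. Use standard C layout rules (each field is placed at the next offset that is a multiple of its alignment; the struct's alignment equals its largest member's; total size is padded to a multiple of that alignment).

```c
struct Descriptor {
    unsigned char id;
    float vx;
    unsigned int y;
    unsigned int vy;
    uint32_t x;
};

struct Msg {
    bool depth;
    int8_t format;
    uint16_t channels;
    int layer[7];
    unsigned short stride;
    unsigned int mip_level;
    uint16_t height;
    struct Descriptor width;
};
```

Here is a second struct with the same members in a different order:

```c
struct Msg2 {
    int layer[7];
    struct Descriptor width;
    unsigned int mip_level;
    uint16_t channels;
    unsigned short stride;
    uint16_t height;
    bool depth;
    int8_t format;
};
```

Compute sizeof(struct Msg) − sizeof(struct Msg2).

4

Descriptor: @0: id [1B, align 1] → 1; +3 pad (align 4); @4: vx [4B, align 4] → 8; @8: y [4B, align 4] → 12; @12: vy [4B, align 4] → 16; @16: x [4B, align 4] → 20; size 20, align 4
@0: depth [1B, align 1] → 1
@1: format [1B, align 1] → 2
@2: channels [2B, align 2] → 4
@4: layer [28B, align 4] → 32
@32: stride [2B, align 2] → 34
+2 pad (align 4)
@36: mip_level [4B, align 4] → 40
@40: height [2B, align 2] → 42
+2 pad (align 4)
@44: width [20B, align 4] → 64
size 64, align 4
— Msg2 —
@0: layer [28B, align 4] → 28
@28: width [20B, align 4] → 48
@48: mip_level [4B, align 4] → 52
@52: channels [2B, align 2] → 54
@54: stride [2B, align 2] → 56
@56: height [2B, align 2] → 58
@58: depth [1B, align 1] → 59
@59: format [1B, align 1] → 60
size 60, align 4
64 − 60 = 4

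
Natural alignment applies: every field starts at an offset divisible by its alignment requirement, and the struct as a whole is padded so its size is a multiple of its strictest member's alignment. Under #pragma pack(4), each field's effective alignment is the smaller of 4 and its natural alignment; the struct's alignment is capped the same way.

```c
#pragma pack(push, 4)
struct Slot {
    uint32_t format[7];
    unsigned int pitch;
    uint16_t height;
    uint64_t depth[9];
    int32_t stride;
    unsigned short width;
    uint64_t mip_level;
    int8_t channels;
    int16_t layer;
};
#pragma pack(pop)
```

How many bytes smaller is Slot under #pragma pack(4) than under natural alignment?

8

natural layout:
  0..28  format  (28B, 4-aligned)
  28..32  pitch  (4B, 4-aligned)
  32..34  height  (2B, 2-aligned)
  34..40  -- padding (6B)
  40..112  depth  (72B, 8-aligned)
  112..116  stride  (4B, 4-aligned)
  116..118  width  (2B, 2-aligned)
  118..120  -- padding (2B)
  120..128  mip_level  (8B, 8-aligned)
  128..129  channels  (1B, 1-aligned)
  129..130  -- padding (1B)
  130..132  layer  (2B, 2-aligned)
  132..136  -- tail padding (4B)
  sizeof = 136, alignof = 8
packed(4) layout:
  0..28  format  (28B, 4-aligned)
  28..32  pitch  (4B, 4-aligned)
  32..34  height  (2B, 2-aligned)
  34..36  -- padding (2B)
  36..108  depth  (72B, 4-aligned)
  108..112  stride  (4B, 4-aligned)
  112..114  width  (2B, 2-aligned)
  114..116  -- padding (2B)
  116..124  mip_level  (8B, 4-aligned)
  124..125  channels  (1B, 1-aligned)
  125..126  -- padding (1B)
  126..128  layer  (2B, 2-aligned)
  sizeof = 128, alignof = 4
136 − 128 = 8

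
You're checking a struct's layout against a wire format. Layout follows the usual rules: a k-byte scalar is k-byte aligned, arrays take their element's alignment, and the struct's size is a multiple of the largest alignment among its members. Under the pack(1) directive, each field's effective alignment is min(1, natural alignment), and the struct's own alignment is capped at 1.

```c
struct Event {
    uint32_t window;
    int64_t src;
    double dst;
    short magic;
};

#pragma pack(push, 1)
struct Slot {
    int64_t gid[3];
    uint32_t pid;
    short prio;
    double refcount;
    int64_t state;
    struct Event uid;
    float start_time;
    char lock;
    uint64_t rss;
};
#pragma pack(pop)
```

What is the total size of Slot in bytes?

Event: @0: window [4B, align 4] → 4; +4 pad (align 8); @8: src [8B, align 8] → 16; @16: dst [8B, align 8] → 24; @24: magic [2B, align 2] → 26; +6 tail pad (align 8); size 32, align 8
@0: gid [24B, align 1] → 24
@24: pid [4B, align 1] → 28
@28: prio [2B, align 1] → 30
@30: refcount [8B, align 1] → 38
@38: state [8B, align 1] → 46
@46: uid [32B, align 1] → 78
@78: start_time [4B, align 1] → 82
@82: lock [1B, align 1] → 83
@83: rss [8B, align 1] → 91
size 91, align 1

91 bytes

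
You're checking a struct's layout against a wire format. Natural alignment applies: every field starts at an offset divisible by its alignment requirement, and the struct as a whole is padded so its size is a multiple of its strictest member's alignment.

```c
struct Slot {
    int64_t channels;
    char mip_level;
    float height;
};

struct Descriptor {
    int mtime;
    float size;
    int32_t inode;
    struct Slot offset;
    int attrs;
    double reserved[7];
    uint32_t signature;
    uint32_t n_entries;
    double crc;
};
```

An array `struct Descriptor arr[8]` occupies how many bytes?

Slot: @0: channels [8B, align 8] → 8; @8: mip_level [1B, align 1] → 9; +3 pad (align 4); @12: height [4B, align 4] → 16; size 16, align 8
@0: mtime [4B, align 4] → 4
@4: size [4B, align 4] → 8
@8: inode [4B, align 4] → 12
+4 pad (align 8)
@16: offset [16B, align 8] → 32
@32: attrs [4B, align 4] → 36
+4 pad (align 8)
@40: reserved [56B, align 8] → 96
@96: signature [4B, align 4] → 100
@100: n_entries [4B, align 4] → 104
@104: crc [8B, align 8] → 112
size 112, align 8
array of 8: 8 × 112 = 896

896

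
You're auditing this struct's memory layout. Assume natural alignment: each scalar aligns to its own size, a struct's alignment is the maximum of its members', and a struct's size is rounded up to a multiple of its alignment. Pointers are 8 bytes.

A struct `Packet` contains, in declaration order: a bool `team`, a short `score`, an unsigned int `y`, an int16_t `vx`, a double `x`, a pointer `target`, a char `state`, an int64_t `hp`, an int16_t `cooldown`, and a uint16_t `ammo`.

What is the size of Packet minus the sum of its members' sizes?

team at 0 (size 1, align 1) → ends 1
pad 1 to align 2 for score
score at 2 (size 2, align 2) → ends 4
y at 4 (size 4, align 4) → ends 8
vx at 8 (size 2, align 2) → ends 10
pad 6 to align 8 for x
x at 16 (size 8, align 8) → ends 24
target at 24 (size 8, align 8) → ends 32
state at 32 (size 1, align 1) → ends 33
pad 7 to align 8 for hp
hp at 40 (size 8, align 8) → ends 48
cooldown at 48 (size 2, align 2) → ends 50
ammo at 50 (size 2, align 2) → ends 52
tail pad 4 to reach multiple of 8
total 56 bytes, alignment 8
data bytes 38, size 56 → padding 18

18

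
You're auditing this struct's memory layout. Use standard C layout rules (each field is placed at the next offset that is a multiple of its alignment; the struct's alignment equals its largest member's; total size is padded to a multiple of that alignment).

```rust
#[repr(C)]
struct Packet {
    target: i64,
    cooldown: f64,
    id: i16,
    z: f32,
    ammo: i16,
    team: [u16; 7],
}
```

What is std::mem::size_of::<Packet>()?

40

@0: target [8B, align 8] → 8
@8: cooldown [8B, align 8] → 16
@16: id [2B, align 2] → 18
+2 pad (align 4)
@20: z [4B, align 4] → 24
@24: ammo [2B, align 2] → 26
@26: team [14B, align 2] → 40
size 40, align 8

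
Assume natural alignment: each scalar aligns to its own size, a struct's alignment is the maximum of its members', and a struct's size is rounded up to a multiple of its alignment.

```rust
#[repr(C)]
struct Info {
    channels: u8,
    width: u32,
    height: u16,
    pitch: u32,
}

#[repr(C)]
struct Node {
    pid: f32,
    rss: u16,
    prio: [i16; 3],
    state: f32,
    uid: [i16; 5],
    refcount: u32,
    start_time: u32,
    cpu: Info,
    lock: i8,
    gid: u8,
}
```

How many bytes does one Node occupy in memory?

56

Info: @0: channels [1B, align 1] → 1; +3 pad (align 4); @4: width [4B, align 4] → 8; @8: height [2B, align 2] → 10; +2 pad (align 4); @12: pitch [4B, align 4] → 16; size 16, align 4
@0: pid [4B, align 4] → 4
@4: rss [2B, align 2] → 6
@6: prio [6B, align 2] → 12
@12: state [4B, align 4] → 16
@16: uid [10B, align 2] → 26
+2 pad (align 4)
@28: refcount [4B, align 4] → 32
@32: start_time [4B, align 4] → 36
@36: cpu [16B, align 4] → 52
@52: lock [1B, align 1] → 53
@53: gid [1B, align 1] → 54
+2 tail pad (align 4)
size 56, align 4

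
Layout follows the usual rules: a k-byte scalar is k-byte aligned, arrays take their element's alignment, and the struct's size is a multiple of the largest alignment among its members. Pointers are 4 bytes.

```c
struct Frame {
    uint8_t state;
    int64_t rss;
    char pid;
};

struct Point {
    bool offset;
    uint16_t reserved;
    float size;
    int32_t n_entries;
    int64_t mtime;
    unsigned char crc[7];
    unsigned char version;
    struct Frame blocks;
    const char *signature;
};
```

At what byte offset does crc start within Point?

24

Frame: 0..1  state  (1B, 1-aligned); 1..8  -- padding (7B); 8..16  rss  (8B, 8-aligned); 16..17  pid  (1B, 1-aligned); 17..24  -- tail padding (7B); sizeof = 24, alignof = 8
0..1  offset  (1B, 1-aligned)
1..2  -- padding (1B)
2..4  reserved  (2B, 2-aligned)
4..8  size  (4B, 4-aligned)
8..12  n_entries  (4B, 4-aligned)
12..16  -- padding (4B)
16..24  mtime  (8B, 8-aligned)
24..31  crc  (7B, 1-aligned)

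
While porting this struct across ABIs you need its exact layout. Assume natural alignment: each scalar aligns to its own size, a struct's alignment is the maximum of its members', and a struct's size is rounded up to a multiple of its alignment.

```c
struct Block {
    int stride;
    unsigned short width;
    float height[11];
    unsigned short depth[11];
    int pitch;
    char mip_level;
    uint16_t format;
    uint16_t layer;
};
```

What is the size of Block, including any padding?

88 bytes

0..4  stride  (4B, 4-aligned)
4..6  width  (2B, 2-aligned)
6..8  -- padding (2B)
8..52  height  (44B, 4-aligned)
52..74  depth  (22B, 2-aligned)
74..76  -- padding (2B)
76..80  pitch  (4B, 4-aligned)
80..81  mip_level  (1B, 1-aligned)
81..82  -- padding (1B)
82..84  format  (2B, 2-aligned)
84..86  layer  (2B, 2-aligned)
86..88  -- tail padding (2B)
sizeof = 88, alignof = 4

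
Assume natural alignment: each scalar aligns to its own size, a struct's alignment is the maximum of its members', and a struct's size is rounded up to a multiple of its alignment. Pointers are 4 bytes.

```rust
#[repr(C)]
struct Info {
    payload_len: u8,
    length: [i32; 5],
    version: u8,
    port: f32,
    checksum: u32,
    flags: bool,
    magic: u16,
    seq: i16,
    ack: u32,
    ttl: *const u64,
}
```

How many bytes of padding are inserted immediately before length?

payload_len at 0 (size 1, align 1) → ends 1
pad 3 to align 4 for length
length at 4 (size 20, align 4) → ends 24

3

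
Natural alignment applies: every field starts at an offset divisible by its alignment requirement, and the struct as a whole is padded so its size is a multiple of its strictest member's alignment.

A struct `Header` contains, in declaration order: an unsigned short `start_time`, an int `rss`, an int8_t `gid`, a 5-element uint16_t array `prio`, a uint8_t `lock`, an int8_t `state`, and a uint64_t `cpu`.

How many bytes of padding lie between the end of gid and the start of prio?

start_time at 0 (size 2, align 2) → ends 2
pad 2 to align 4 for rss
rss at 4 (size 4, align 4) → ends 8
gid at 8 (size 1, align 1) → ends 9
pad 1 to align 2 for prio
prio at 10 (size 10, align 2) → ends 20

1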